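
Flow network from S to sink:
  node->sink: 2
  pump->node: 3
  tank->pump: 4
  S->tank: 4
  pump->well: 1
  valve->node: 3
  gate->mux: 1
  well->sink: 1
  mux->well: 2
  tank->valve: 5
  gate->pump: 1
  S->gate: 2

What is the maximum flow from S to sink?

Augment S->gate->mux->well->sink: bottleneck 1. Total 1.
Augment S->gate->pump->node->sink: bottleneck 1. Total 2.
Augment S->tank->pump->node->sink: bottleneck 1. Total 3.
No augmenting path remains in the residual graph.

3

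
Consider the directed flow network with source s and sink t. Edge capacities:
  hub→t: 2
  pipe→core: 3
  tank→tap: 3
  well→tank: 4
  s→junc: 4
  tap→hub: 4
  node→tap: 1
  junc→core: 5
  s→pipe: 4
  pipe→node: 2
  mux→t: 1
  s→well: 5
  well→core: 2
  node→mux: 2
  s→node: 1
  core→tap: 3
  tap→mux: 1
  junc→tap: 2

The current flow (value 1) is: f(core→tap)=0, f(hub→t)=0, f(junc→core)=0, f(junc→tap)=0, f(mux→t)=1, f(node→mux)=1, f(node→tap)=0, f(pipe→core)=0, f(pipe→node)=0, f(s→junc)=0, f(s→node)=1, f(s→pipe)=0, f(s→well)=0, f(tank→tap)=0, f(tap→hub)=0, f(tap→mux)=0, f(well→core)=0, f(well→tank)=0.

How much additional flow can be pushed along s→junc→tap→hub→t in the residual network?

Residual capacities along the path: s→junc: 4, junc→tap: 2, tap→hub: 4, hub→t: 2.
Minimum is 2.

2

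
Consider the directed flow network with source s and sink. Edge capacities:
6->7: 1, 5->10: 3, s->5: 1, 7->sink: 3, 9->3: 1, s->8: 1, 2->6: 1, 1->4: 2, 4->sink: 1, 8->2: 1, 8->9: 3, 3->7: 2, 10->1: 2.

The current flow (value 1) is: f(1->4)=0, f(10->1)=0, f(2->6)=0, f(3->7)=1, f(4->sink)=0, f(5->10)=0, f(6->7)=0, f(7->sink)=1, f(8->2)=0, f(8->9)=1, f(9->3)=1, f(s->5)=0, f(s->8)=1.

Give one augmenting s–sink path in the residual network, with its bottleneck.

Residual along s->5->10->1->4->sink: s->5: 1, 5->10: 3, 10->1: 2, 1->4: 2, 4->sink: 1.
Bottleneck = min = 1.

s->5->10->1->4->sink, bottleneck 1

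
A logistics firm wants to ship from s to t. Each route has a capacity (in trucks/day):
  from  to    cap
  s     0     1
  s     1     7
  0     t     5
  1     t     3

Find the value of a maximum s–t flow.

4

Augment s->1->t: bottleneck 3. Total 3.
Augment s->0->t: bottleneck 1. Total 4.
No augmenting path remains in the residual graph.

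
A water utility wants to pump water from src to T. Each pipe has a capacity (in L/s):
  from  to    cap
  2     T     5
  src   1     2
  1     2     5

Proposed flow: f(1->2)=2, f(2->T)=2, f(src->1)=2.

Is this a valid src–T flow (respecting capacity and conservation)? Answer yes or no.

Every edge has 0 ≤ f(e) ≤ cap(e).
At each intermediate node, inflow equals outflow.

Yes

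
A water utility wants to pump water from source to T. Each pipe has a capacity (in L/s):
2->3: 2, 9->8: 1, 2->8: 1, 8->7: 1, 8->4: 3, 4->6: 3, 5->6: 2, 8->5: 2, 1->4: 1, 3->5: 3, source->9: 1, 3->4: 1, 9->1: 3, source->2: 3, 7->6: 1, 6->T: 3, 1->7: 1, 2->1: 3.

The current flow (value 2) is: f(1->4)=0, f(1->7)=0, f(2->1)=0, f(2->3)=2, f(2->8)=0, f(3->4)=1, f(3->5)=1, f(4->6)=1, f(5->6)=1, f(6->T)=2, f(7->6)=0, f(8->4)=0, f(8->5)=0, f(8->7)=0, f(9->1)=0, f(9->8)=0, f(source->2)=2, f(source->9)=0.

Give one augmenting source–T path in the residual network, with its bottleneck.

Residual along source->2->8->7->6->T: source->2: 1, 2->8: 1, 8->7: 1, 7->6: 1, 6->T: 1.
Bottleneck = min = 1.

source->2->8->7->6->T, bottleneck 1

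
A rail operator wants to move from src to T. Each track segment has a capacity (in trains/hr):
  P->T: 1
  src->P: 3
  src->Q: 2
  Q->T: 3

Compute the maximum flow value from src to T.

Augment src->P->T: bottleneck 1. Total 1.
Augment src->Q->T: bottleneck 2. Total 3.
No augmenting path remains in the residual graph.

3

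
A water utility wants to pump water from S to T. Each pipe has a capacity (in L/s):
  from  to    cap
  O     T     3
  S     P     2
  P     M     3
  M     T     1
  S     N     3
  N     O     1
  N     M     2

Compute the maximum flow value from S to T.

Augment S->N->O->T: bottleneck 1. Total 1.
Augment S->N->M->T: bottleneck 1. Total 2.
No augmenting path remains in the residual graph.

2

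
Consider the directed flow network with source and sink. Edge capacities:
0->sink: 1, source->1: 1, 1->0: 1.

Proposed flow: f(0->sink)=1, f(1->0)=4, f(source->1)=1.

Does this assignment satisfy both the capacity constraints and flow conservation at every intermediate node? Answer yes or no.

No

Capacity violated on 1->0: flow 4 > capacity 1.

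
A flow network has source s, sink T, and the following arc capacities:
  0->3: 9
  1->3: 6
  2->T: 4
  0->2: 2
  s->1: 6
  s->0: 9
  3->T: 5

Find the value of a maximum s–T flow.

Augment s->1->3->T: bottleneck 5. Total 5.
Augment s->0->2->T: bottleneck 2. Total 7.
No augmenting path remains in the residual graph.

7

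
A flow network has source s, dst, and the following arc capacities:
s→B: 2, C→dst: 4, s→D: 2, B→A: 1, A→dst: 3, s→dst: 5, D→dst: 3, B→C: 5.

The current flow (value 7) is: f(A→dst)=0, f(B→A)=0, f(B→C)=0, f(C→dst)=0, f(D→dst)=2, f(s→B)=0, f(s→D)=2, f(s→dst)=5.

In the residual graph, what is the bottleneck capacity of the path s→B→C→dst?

2

Residual capacities along the path: s→B: 2, B→C: 5, C→dst: 4.
Minimum is 2.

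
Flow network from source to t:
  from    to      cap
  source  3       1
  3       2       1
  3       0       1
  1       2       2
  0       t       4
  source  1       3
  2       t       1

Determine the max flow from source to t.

2

Augment source→3→0→t: bottleneck 1. Total 1.
Augment source→1→2→t: bottleneck 1. Total 2.
No augmenting path remains in the residual graph.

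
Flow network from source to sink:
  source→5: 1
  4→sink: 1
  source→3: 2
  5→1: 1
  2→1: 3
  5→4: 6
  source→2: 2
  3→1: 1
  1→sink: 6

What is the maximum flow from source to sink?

4

Augment source→3→1→sink: bottleneck 1. Total 1.
Augment source→2→1→sink: bottleneck 2. Total 3.
Augment source→5→4→sink: bottleneck 1. Total 4.
No augmenting path remains in the residual graph.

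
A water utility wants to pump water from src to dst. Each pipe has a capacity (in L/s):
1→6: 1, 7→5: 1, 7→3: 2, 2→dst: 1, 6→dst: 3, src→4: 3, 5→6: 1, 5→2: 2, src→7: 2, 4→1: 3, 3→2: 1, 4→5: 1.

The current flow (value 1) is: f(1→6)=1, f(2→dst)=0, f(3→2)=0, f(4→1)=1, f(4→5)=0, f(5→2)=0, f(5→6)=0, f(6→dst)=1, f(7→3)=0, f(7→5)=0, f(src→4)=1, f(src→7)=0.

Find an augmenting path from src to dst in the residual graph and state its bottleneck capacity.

src→4→5→6→dst, bottleneck 1

Residual along src→4→5→6→dst: src→4: 2, 4→5: 1, 5→6: 1, 6→dst: 2.
Bottleneck = min = 1.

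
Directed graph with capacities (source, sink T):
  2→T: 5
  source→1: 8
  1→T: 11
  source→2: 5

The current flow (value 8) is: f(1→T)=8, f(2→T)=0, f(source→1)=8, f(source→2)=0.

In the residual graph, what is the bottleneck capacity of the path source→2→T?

Residual capacities along the path: source→2: 5, 2→T: 5.
Minimum is 5.

5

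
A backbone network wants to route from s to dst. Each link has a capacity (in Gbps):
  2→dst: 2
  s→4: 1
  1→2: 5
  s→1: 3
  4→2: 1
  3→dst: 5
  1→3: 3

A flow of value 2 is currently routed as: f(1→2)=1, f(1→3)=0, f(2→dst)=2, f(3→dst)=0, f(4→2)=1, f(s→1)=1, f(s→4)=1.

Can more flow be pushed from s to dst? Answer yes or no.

Residual path s→1→3→dst has bottleneck 2 > 0.
Pushing 2 along it raises the flow to 4, so the given flow is not maximum.

Yes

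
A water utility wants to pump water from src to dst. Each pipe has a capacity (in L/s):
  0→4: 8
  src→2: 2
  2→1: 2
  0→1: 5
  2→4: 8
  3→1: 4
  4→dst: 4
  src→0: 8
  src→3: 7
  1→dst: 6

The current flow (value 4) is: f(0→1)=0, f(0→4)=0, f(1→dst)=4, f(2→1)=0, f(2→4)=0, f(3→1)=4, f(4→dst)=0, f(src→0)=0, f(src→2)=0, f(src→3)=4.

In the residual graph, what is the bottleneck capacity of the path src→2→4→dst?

Residual capacities along the path: src→2: 2, 2→4: 8, 4→dst: 4.
Minimum is 2.

2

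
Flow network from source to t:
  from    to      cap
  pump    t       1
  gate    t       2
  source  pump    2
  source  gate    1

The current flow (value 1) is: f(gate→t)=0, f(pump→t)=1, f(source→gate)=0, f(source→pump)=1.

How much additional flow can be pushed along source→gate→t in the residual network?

Residual capacities along the path: source→gate: 1, gate→t: 2.
Minimum is 1.

1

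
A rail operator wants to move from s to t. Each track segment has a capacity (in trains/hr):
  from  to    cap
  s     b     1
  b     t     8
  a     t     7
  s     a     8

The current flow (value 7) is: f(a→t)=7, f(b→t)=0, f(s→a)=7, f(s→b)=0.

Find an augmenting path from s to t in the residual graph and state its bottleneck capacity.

s→b→t, bottleneck 1

Residual along s→b→t: s→b: 1, b→t: 8.
Bottleneck = min = 1.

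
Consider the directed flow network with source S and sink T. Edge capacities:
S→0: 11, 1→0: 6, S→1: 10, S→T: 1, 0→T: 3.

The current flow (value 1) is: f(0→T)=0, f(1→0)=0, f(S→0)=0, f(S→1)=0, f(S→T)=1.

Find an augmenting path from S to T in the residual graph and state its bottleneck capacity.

Residual along S→0→T: S→0: 11, 0→T: 3.
Bottleneck = min = 3.

S→0→T, bottleneck 3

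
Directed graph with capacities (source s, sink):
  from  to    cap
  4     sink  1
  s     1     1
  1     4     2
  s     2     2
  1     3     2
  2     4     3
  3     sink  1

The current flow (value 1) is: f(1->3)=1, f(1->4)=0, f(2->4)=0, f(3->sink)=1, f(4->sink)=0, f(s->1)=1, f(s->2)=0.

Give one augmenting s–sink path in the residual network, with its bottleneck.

s->2->4->sink, bottleneck 1

Residual along s->2->4->sink: s->2: 2, 2->4: 3, 4->sink: 1.
Bottleneck = min = 1.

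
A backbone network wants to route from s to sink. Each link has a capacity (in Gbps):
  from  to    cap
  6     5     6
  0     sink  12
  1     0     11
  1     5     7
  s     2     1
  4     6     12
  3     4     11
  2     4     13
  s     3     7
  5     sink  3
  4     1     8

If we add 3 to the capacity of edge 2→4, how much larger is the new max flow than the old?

0

Original max flow = 8.
Edge 2→4 does not cross the min cut (source side {s}), so extra capacity there cannot help.
New max flow = 8. Increase = 0.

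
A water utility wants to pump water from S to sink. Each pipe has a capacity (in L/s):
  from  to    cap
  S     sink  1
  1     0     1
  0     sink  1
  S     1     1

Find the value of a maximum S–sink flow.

Augment S->sink: bottleneck 1. Total 1.
Augment S->1->0->sink: bottleneck 1. Total 2.
No augmenting path remains in the residual graph.

2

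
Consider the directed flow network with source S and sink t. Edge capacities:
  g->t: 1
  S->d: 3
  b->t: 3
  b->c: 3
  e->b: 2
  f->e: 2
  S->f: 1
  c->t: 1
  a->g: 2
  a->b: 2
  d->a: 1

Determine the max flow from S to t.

Augment S->d->a->b->t: bottleneck 1. Total 1.
Augment S->f->e->b->t: bottleneck 1. Total 2.
No augmenting path remains in the residual graph.

2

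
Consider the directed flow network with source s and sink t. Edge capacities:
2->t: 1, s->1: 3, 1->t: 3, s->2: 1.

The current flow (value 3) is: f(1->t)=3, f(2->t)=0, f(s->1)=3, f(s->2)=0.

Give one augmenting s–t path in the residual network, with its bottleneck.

Residual along s->2->t: s->2: 1, 2->t: 1.
Bottleneck = min = 1.

s->2->t, bottleneck 1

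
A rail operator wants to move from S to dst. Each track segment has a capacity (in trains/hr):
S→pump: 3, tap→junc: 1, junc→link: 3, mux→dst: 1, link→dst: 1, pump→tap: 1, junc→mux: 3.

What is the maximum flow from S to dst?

Augment S→pump→tap→junc→mux→dst: bottleneck 1. Total 1.
No augmenting path remains in the residual graph.

1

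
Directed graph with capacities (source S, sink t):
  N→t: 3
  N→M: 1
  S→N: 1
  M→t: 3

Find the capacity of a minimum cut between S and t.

1

Max flow = 1 (via 1 augmenting path).
In the residual at optimum, the set reachable from S is {S}.
Cut edges: S→N (cap 1). Sum = 1.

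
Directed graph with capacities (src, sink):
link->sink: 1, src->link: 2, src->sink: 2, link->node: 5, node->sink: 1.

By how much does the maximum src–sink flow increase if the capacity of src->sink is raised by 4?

Original max flow = 4.
After raising cap(src->sink), augmenting paths through that edge carry 4 more units.
New max flow = 8. Increase = 4.

4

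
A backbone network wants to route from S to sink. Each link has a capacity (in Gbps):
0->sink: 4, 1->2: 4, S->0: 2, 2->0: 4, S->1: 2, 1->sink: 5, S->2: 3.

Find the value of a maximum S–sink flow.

6

Augment S->1->sink: bottleneck 2. Total 2.
Augment S->0->sink: bottleneck 2. Total 4.
Augment S->2->0->sink: bottleneck 2. Total 6.
No augmenting path remains in the residual graph.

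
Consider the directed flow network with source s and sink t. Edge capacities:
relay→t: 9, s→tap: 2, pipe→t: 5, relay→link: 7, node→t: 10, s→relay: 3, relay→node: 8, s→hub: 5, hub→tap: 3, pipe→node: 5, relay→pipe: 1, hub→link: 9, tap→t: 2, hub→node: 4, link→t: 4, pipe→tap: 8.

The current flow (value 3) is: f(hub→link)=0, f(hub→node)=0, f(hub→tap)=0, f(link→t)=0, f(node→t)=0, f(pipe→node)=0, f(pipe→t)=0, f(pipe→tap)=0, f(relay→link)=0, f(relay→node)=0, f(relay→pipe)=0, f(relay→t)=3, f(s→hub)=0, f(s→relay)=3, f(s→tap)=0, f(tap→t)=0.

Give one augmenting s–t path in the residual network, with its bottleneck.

s→tap→t, bottleneck 2

Residual along s→tap→t: s→tap: 2, tap→t: 2.
Bottleneck = min = 2.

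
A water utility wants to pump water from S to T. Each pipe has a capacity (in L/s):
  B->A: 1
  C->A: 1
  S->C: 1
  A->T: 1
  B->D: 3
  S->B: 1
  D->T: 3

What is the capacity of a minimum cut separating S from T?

2

Max flow = 2 (via 2 augmenting paths).
In the residual at optimum, the set reachable from S is {S}.
Cut edges: S->C (cap 1), S->B (cap 1). Sum = 2.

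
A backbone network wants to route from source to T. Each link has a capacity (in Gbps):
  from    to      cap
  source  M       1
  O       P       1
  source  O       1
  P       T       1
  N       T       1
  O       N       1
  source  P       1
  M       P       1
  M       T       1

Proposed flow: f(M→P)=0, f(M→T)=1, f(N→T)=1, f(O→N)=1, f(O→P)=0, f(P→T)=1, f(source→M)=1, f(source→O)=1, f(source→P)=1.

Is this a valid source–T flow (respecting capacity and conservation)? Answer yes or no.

Yes

Every edge has 0 ≤ f(e) ≤ cap(e).
At each intermediate node, inflow equals outflow.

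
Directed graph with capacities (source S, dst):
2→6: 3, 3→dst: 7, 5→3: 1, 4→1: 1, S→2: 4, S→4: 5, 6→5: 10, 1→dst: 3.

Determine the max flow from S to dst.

Augment S→4→1→dst: bottleneck 1. Total 1.
Augment S→2→6→5→3→dst: bottleneck 1. Total 2.
No augmenting path remains in the residual graph.

2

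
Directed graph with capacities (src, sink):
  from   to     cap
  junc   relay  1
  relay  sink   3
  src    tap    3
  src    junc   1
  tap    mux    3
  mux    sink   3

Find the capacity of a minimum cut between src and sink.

4

Max flow = 4 (via 2 augmenting paths).
In the residual at optimum, the set reachable from src is {src}.
Cut edges: src→tap (cap 3), src→junc (cap 1). Sum = 4.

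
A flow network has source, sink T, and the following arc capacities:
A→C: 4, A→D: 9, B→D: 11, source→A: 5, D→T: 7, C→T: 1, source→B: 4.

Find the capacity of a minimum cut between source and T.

Max flow = 8 (via 3 augmenting paths).
In the residual at optimum, the set reachable from source is {A, B, C, D, source}.
Cut edges: D→T (cap 7), C→T (cap 1). Sum = 8.

8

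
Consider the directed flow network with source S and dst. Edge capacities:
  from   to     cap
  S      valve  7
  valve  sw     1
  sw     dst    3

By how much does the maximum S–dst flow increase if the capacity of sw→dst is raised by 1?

Original max flow = 1.
Edge sw→dst does not cross the min cut (source side {S, valve}), so extra capacity there cannot help.
New max flow = 1. Increase = 0.

0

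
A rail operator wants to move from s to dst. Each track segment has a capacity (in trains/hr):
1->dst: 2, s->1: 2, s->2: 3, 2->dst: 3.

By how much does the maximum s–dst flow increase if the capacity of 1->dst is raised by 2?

0

Original max flow = 5.
Edge 1->dst does not cross the min cut (source side {s}), so extra capacity there cannot help.
New max flow = 5. Increase = 0.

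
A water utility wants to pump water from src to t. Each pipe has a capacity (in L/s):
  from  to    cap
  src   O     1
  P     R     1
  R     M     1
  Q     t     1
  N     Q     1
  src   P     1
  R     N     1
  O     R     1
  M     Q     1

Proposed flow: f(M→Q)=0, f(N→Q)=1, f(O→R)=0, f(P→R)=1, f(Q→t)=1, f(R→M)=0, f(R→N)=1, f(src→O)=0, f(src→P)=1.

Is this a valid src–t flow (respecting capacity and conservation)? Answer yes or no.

Yes

Every edge has 0 ≤ f(e) ≤ cap(e).
At each intermediate node, inflow equals outflow.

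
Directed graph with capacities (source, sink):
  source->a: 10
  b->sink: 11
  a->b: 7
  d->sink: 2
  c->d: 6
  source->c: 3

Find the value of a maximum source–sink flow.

9

Augment source->c->d->sink: bottleneck 2. Total 2.
Augment source->a->b->sink: bottleneck 7. Total 9.
No augmenting path remains in the residual graph.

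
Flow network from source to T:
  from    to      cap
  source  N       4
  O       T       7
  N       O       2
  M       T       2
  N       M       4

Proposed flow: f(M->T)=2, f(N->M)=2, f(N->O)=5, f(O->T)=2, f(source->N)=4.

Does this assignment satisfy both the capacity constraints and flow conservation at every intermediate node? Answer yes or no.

No

Capacity violated on N->O: flow 5 > capacity 2.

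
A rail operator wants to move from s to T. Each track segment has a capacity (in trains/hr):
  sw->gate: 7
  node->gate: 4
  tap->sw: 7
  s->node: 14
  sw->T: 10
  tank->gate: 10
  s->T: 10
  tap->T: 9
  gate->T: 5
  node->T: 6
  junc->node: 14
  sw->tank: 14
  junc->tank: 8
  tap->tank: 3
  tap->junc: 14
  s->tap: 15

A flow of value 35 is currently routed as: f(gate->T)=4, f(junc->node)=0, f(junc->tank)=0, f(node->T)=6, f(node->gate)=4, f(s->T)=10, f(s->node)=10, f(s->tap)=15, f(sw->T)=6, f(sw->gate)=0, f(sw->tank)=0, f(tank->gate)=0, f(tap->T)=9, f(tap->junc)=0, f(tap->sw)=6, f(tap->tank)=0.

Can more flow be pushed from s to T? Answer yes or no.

No

Residual reachable from s: {node, s}; T is not reachable.
Saturated cut: s->tap, s->T, node->gate, node->T with total capacity 35 = current flow value. Flow is maximum.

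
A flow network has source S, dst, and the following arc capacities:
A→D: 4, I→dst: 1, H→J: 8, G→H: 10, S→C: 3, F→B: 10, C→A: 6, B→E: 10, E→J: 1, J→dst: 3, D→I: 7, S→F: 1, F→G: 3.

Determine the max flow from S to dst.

2

Augment S→C→A→D→I→dst: bottleneck 1. Total 1.
Augment S→F→B→E→J→dst: bottleneck 1. Total 2.
No augmenting path remains in the residual graph.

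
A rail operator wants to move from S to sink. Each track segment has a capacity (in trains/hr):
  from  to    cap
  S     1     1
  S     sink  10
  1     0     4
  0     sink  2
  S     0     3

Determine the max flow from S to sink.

Augment S->sink: bottleneck 10. Total 10.
Augment S->0->sink: bottleneck 2. Total 12.
No augmenting path remains in the residual graph.

12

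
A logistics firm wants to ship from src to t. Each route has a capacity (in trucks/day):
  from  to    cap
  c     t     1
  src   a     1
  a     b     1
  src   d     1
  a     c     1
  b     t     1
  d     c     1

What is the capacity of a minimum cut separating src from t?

2

Max flow = 2 (via 2 augmenting paths).
In the residual at optimum, the set reachable from src is {src}.
Cut edges: src→d (cap 1), src→a (cap 1). Sum = 2.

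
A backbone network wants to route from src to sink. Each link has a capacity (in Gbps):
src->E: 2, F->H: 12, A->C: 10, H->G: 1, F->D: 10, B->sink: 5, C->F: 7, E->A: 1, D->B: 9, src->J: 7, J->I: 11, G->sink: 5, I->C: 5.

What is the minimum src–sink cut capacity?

Max flow = 6 (via 2 augmenting paths).
In the residual at optimum, the set reachable from src is {E, I, J, src}.
Cut edges: E->A (cap 1), I->C (cap 5). Sum = 6.

6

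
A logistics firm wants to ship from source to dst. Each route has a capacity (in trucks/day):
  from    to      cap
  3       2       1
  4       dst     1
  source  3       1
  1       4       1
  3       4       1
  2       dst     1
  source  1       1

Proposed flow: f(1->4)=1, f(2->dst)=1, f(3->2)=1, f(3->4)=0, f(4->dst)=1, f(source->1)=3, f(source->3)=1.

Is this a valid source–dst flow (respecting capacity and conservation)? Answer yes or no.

Capacity violated on source->1: flow 3 > capacity 1.

No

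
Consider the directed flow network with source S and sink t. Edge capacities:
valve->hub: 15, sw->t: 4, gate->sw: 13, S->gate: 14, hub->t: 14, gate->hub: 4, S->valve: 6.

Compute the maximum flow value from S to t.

14

Augment S->gate->sw->t: bottleneck 4. Total 4.
Augment S->gate->hub->t: bottleneck 4. Total 8.
Augment S->valve->hub->t: bottleneck 6. Total 14.
No augmenting path remains in the residual graph.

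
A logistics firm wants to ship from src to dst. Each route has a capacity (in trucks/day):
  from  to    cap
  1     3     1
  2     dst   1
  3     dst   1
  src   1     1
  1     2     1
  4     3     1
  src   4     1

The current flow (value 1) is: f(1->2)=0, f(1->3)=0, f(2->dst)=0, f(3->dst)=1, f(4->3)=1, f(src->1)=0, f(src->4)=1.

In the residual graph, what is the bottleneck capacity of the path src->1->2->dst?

Residual capacities along the path: src->1: 1, 1->2: 1, 2->dst: 1.
Minimum is 1.

1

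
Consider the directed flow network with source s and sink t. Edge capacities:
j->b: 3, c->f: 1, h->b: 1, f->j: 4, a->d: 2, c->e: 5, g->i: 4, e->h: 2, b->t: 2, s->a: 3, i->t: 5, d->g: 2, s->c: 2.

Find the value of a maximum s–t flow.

4

Augment s->c->e->h->b->t: bottleneck 1. Total 1.
Augment s->c->f->j->b->t: bottleneck 1. Total 2.
Augment s->a->d->g->i->t: bottleneck 2. Total 4.
No augmenting path remains in the residual graph.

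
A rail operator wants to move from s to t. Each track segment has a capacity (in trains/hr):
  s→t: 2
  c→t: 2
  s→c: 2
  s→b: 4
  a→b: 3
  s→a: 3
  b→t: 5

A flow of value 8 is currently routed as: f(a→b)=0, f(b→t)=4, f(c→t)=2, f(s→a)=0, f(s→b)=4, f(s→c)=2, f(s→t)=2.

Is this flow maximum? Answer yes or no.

Residual path s→a→b→t has bottleneck 1 > 0.
Pushing 1 along it raises the flow to 9, so the given flow is not maximum.

No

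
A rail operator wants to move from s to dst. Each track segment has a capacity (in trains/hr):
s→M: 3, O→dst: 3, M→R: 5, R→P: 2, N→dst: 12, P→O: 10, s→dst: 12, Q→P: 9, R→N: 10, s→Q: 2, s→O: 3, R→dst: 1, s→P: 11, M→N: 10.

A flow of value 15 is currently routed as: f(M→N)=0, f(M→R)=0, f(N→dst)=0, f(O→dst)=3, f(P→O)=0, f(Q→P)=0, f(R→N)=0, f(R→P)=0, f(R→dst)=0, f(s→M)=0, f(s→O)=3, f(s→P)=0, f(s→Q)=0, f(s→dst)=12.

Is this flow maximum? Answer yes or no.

Residual path s→M→R→dst has bottleneck 1 > 0.
Pushing 1 along it raises the flow to 16, so the given flow is not maximum.

No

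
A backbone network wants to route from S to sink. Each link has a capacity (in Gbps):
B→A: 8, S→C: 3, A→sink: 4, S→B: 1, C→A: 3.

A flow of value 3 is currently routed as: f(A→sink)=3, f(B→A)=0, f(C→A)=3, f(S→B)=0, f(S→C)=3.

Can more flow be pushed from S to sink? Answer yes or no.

Yes

Residual path S→B→A→sink has bottleneck 1 > 0.
Pushing 1 along it raises the flow to 4, so the given flow is not maximum.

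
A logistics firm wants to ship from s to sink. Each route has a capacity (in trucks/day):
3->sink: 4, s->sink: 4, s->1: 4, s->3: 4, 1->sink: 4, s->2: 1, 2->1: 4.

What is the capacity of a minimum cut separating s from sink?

12

Max flow = 12 (via 3 augmenting paths).
In the residual at optimum, the set reachable from s is {1, 2, s}.
Cut edges: s->3 (cap 4), s->sink (cap 4), 1->sink (cap 4). Sum = 12.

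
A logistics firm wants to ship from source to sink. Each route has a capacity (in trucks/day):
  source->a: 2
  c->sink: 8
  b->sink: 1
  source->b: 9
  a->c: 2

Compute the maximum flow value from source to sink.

Augment source->b->sink: bottleneck 1. Total 1.
Augment source->a->c->sink: bottleneck 2. Total 3.
No augmenting path remains in the residual graph.

3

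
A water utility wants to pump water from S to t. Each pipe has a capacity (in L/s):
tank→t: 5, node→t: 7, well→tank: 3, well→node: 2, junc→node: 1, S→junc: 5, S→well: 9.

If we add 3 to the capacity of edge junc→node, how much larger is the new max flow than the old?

Original max flow = 6.
After raising cap(junc→node), augmenting paths through that edge carry 3 more units.
New max flow = 9. Increase = 3.

3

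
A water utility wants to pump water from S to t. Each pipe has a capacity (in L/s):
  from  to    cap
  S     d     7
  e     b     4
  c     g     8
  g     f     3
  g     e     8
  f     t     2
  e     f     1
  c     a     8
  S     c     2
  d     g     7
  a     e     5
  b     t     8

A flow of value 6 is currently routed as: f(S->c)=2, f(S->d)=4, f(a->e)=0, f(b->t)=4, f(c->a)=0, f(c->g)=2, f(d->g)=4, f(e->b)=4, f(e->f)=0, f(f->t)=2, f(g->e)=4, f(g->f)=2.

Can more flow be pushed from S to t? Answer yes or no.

Residual reachable from S: {S, a, c, d, e, f, g}; t is not reachable.
Saturated cut: e->b, f->t with total capacity 6 = current flow value. Flow is maximum.

No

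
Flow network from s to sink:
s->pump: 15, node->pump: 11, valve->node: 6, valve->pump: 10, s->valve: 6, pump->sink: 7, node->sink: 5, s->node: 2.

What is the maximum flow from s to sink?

12

Augment s->node->sink: bottleneck 2. Total 2.
Augment s->pump->sink: bottleneck 7. Total 9.
Augment s->valve->node->sink: bottleneck 3. Total 12.
No augmenting path remains in the residual graph.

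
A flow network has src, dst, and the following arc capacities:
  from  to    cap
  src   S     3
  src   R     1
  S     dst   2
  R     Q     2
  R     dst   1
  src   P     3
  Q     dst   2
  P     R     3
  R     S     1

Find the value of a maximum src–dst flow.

Augment src→R→dst: bottleneck 1. Total 1.
Augment src→S→dst: bottleneck 2. Total 3.
Augment src→P→R→Q→dst: bottleneck 2. Total 5.
No augmenting path remains in the residual graph.

5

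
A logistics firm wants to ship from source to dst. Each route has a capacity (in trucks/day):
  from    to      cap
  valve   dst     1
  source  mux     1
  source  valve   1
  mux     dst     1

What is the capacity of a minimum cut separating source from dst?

2

Max flow = 2 (via 2 augmenting paths).
In the residual at optimum, the set reachable from source is {source}.
Cut edges: source->valve (cap 1), source->mux (cap 1). Sum = 2.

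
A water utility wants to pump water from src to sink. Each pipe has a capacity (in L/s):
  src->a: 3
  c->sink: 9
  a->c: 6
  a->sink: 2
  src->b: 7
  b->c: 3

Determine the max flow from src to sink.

6

Augment src->a->sink: bottleneck 2. Total 2.
Augment src->a->c->sink: bottleneck 1. Total 3.
Augment src->b->c->sink: bottleneck 3. Total 6.
No augmenting path remains in the residual graph.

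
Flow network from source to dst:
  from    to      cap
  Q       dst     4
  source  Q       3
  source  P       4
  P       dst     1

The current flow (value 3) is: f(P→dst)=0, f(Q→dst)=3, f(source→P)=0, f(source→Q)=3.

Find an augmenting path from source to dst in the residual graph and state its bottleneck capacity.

Residual along source→P→dst: source→P: 4, P→dst: 1.
Bottleneck = min = 1.

source→P→dst, bottleneck 1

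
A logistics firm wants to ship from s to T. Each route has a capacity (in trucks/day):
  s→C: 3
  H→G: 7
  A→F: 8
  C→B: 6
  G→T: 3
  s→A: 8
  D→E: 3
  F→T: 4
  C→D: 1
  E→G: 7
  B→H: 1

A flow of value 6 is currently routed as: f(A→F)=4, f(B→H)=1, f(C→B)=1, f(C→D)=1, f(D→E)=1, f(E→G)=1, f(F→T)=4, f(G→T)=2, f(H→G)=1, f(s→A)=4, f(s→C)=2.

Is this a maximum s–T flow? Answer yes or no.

Residual reachable from s: {A, B, C, F, s}; T is not reachable.
Saturated cut: B→H, C→D, F→T with total capacity 6 = current flow value. Flow is maximum.

Yes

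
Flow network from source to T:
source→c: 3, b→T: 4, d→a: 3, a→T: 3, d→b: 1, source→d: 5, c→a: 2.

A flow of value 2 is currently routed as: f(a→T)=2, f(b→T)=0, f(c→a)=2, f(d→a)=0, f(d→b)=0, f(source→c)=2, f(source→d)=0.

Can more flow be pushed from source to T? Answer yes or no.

Yes

Residual path source→d→a→T has bottleneck 1 > 0.
Pushing 1 along it raises the flow to 3, so the given flow is not maximum.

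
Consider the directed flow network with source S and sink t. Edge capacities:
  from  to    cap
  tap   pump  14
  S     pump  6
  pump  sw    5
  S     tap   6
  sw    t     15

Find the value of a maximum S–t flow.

Augment S->pump->sw->t: bottleneck 5. Total 5.
No augmenting path remains in the residual graph.

5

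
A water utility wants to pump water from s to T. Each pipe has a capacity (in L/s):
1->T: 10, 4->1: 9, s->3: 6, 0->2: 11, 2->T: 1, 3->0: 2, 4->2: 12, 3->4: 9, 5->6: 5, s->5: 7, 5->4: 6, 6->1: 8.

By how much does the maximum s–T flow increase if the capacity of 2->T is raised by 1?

1

Original max flow = 11.
After raising cap(2->T), augmenting paths through that edge carry 1 more unit.
New max flow = 12. Increase = 1.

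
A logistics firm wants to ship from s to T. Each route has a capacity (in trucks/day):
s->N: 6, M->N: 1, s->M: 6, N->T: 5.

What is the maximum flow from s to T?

Augment s->N->T: bottleneck 5. Total 5.
No augmenting path remains in the residual graph.

5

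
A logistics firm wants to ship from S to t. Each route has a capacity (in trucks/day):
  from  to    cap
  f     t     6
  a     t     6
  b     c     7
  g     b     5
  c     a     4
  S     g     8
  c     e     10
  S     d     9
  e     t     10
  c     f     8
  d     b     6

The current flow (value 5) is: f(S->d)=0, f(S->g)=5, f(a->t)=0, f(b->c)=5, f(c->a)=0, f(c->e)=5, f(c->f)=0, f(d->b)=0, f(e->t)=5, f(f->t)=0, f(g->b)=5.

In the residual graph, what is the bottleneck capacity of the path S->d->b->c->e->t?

2

Residual capacities along the path: S->d: 9, d->b: 6, b->c: 2, c->e: 5, e->t: 5.
Minimum is 2.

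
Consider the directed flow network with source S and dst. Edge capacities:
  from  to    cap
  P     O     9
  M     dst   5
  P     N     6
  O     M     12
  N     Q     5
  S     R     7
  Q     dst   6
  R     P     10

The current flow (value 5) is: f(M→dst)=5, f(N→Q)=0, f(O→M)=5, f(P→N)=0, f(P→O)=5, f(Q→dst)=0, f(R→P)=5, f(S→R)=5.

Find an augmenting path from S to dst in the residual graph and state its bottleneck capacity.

S→R→P→N→Q→dst, bottleneck 2

Residual along S→R→P→N→Q→dst: S→R: 2, R→P: 5, P→N: 6, N→Q: 5, Q→dst: 6.
Bottleneck = min = 2.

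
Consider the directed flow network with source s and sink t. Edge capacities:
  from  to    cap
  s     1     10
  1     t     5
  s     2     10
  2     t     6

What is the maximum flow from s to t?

Augment s→1→t: bottleneck 5. Total 5.
Augment s→2→t: bottleneck 6. Total 11.
No augmenting path remains in the residual graph.

11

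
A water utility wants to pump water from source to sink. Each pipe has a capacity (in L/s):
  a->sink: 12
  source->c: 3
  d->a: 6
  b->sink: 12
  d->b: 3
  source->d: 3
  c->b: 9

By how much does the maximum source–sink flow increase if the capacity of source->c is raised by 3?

Original max flow = 6.
After raising cap(source->c), augmenting paths through that edge carry 3 more units.
New max flow = 9. Increase = 3.

3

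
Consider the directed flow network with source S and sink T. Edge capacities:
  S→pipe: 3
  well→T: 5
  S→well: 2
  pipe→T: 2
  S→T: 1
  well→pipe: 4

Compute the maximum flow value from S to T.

Augment S→T: bottleneck 1. Total 1.
Augment S→well→T: bottleneck 2. Total 3.
Augment S→pipe→T: bottleneck 2. Total 5.
No augmenting path remains in the residual graph.

5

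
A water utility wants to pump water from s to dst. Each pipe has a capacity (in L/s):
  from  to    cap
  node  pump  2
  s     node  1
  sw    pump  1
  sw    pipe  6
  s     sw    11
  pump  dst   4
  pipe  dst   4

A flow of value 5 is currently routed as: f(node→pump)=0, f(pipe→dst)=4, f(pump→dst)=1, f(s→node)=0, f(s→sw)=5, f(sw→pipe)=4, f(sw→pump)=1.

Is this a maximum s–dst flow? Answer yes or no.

No

Residual path s→node→pump→dst has bottleneck 1 > 0.
Pushing 1 along it raises the flow to 6, so the given flow is not maximum.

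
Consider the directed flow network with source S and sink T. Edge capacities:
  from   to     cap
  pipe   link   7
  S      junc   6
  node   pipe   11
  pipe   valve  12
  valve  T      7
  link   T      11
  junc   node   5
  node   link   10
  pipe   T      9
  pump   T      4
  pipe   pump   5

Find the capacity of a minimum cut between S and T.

Max flow = 5 (via 1 augmenting path).
In the residual at optimum, the set reachable from S is {S, junc}.
Cut edges: junc→node (cap 5). Sum = 5.

5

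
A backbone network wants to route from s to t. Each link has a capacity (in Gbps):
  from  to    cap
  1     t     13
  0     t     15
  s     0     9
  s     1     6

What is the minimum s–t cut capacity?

Max flow = 15 (via 2 augmenting paths).
In the residual at optimum, the set reachable from s is {s}.
Cut edges: s→0 (cap 9), s→1 (cap 6). Sum = 15.

15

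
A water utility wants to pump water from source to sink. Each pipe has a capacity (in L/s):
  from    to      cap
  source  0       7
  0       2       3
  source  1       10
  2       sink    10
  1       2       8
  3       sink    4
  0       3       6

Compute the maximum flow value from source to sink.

14

Augment source->1->2->sink: bottleneck 8. Total 8.
Augment source->0->2->sink: bottleneck 2. Total 10.
Augment source->0->3->sink: bottleneck 4. Total 14.
No augmenting path remains in the residual graph.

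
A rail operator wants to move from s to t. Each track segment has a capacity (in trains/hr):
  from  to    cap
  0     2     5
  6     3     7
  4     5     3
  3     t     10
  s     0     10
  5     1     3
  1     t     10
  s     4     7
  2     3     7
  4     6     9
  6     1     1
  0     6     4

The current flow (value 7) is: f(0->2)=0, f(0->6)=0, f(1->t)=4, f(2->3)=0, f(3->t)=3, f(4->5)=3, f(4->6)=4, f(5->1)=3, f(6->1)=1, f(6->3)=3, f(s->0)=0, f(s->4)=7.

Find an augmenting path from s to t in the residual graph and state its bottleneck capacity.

s->0->6->3->t, bottleneck 4

Residual along s->0->6->3->t: s->0: 10, 0->6: 4, 6->3: 4, 3->t: 7.
Bottleneck = min = 4.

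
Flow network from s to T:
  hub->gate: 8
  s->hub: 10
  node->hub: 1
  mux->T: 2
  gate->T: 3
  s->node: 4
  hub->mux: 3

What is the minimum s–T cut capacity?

5

Max flow = 5 (via 2 augmenting paths).
In the residual at optimum, the set reachable from s is {gate, hub, mux, node, s}.
Cut edges: gate->T (cap 3), mux->T (cap 2). Sum = 5.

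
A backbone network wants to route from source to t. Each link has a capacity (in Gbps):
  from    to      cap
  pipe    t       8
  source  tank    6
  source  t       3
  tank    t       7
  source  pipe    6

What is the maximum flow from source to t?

15

Augment source→t: bottleneck 3. Total 3.
Augment source→tank→t: bottleneck 6. Total 9.
Augment source→pipe→t: bottleneck 6. Total 15.
No augmenting path remains in the residual graph.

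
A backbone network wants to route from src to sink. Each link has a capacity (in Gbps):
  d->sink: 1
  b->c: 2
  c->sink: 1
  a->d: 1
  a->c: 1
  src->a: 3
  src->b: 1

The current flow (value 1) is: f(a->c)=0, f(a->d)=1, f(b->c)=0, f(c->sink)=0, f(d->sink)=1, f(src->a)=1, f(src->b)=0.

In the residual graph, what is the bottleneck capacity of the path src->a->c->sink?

1

Residual capacities along the path: src->a: 2, a->c: 1, c->sink: 1.
Minimum is 1.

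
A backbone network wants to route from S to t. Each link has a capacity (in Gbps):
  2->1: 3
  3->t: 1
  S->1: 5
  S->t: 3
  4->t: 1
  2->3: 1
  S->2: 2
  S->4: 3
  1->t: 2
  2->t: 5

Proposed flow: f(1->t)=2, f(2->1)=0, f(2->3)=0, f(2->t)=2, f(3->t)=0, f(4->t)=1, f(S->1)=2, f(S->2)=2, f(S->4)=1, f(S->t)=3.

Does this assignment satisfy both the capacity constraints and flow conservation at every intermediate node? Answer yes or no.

Yes

Every edge has 0 ≤ f(e) ≤ cap(e).
At each intermediate node, inflow equals outflow.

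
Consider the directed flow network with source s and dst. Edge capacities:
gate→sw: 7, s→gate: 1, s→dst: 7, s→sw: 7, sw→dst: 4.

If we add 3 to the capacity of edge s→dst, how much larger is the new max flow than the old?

3

Original max flow = 11.
After raising cap(s→dst), augmenting paths through that edge carry 3 more units.
New max flow = 14. Increase = 3.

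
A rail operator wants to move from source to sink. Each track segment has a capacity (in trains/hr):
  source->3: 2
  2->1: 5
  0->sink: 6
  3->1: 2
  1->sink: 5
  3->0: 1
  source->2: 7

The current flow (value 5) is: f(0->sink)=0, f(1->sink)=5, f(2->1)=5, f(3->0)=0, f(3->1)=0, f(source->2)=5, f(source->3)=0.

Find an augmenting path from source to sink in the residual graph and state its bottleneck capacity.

Residual along source->3->0->sink: source->3: 2, 3->0: 1, 0->sink: 6.
Bottleneck = min = 1.

source->3->0->sink, bottleneck 1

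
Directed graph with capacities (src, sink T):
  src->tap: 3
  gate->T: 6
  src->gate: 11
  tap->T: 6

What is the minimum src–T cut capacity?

9

Max flow = 9 (via 2 augmenting paths).
In the residual at optimum, the set reachable from src is {gate, src}.
Cut edges: src->tap (cap 3), gate->T (cap 6). Sum = 9.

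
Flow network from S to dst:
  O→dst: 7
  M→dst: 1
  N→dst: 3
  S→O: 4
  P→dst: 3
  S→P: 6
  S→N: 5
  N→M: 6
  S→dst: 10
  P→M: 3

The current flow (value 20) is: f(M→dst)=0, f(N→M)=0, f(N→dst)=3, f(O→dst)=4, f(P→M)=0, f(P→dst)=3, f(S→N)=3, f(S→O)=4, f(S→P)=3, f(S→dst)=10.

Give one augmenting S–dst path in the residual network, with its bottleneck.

S→N→M→dst, bottleneck 1

Residual along S→N→M→dst: S→N: 2, N→M: 6, M→dst: 1.
Bottleneck = min = 1.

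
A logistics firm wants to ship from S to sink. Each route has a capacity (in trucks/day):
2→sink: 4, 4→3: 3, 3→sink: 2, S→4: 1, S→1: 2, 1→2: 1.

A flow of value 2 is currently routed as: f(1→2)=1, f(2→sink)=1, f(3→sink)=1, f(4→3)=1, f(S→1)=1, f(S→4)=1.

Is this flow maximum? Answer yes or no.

Residual reachable from S: {1, S}; sink is not reachable.
Saturated cut: 1→2, S→4 with total capacity 2 = current flow value. Flow is maximum.

Yes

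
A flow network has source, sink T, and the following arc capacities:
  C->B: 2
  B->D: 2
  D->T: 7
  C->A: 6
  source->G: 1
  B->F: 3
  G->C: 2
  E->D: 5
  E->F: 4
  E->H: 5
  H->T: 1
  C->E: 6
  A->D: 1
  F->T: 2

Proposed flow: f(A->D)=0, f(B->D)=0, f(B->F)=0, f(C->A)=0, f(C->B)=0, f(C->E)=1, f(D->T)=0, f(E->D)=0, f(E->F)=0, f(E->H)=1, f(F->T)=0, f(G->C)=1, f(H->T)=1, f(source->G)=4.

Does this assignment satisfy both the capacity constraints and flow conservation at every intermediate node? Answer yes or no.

Capacity violated on source->G: flow 4 > capacity 1.

No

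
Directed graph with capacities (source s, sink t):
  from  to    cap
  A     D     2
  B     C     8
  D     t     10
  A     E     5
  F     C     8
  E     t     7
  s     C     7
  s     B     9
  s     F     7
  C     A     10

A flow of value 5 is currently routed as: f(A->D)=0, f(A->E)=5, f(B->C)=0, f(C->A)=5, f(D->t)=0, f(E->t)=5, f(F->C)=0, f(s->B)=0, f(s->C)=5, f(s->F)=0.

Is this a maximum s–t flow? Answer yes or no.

No

Residual path s->C->A->D->t has bottleneck 2 > 0.
Pushing 2 along it raises the flow to 7, so the given flow is not maximum.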